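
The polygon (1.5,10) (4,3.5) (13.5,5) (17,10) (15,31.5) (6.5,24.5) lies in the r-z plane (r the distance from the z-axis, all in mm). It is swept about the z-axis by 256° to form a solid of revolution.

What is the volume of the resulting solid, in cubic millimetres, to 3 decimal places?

Volume = 12598.485 mm³

Profile (r,z), 6 vertices: (1.5,10) (4,3.5) (13.5,5) (17,10) (15,31.5) (6.5,24.5)
edge 0: (1.5,10)→(4,3.5)  cross = 1.5·3.5 − 4·10 = -34.7500; (r_i+r_j)·cross = 5.5·-34.7500 = -191.1250
edge 1: (4,3.5)→(13.5,5)  cross = 4·5 − 13.5·3.5 = -27.2500; (r_i+r_j)·cross = 17.5·-27.2500 = -476.8750
edge 2: (13.5,5)→(17,10)  cross = 13.5·10 − 17·5 = 50.0000; (r_i+r_j)·cross = 30.5·50.0000 = 1525.0000
edge 3: (17,10)→(15,31.5)  cross = 17·31.5 − 15·10 = 385.5000; (r_i+r_j)·cross = 32·385.5000 = 12336.0000
edge 4: (15,31.5)→(6.5,24.5)  cross = 15·24.5 − 6.5·31.5 = 162.7500; (r_i+r_j)·cross = 21.5·162.7500 = 3499.1250
edge 5: (6.5,24.5)→(1.5,10)  cross = 6.5·10 − 1.5·24.5 = 28.2500; (r_i+r_j)·cross = 8·28.2500 = 226.0000
Σcross = 564.5000 → A = |Σcross|/2 = 282.2500 mm²
Σ(r_i+r_j)·cross = 16918.1250 → first moment M = |Σ|/6 = 2819.6875
R_c = M/A = 2819.6875/282.2500 = 9.9900 mm
θ = 256° = 4.468043 rad
V = θ·R_c·A = 4.468043·9.9900·282.2500 = 12598.485 mm³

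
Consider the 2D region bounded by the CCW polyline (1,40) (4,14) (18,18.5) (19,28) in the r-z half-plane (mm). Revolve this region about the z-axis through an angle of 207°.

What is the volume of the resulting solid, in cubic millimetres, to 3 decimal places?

Profile (r,z), 4 vertices: (1,40) (4,14) (18,18.5) (19,28)
edge 0: (1,40)→(4,14)  cross = 1·14 − 4·40 = -146.0000; (r_i+r_j)·cross = 5·-146.0000 = -730.0000
edge 1: (4,14)→(18,18.5)  cross = 4·18.5 − 18·14 = -178.0000; (r_i+r_j)·cross = 22·-178.0000 = -3916.0000
edge 2: (18,18.5)→(19,28)  cross = 18·28 − 19·18.5 = 152.5000; (r_i+r_j)·cross = 37·152.5000 = 5642.5000
edge 3: (19,28)→(1,40)  cross = 19·40 − 1·28 = 732.0000; (r_i+r_j)·cross = 20·732.0000 = 14640.0000
Σcross = 560.5000 → A = |Σcross|/2 = 280.2500 mm²
Σ(r_i+r_j)·cross = 15636.5000 → first moment M = |Σ|/6 = 2606.0833
R_c = M/A = 2606.0833/280.2500 = 9.2991 mm
θ = 207° = 3.612832 rad
V = θ·R_c·A = 3.612832·9.2991·280.2500 = 9415.340 mm³

Volume = 9415.340 mm³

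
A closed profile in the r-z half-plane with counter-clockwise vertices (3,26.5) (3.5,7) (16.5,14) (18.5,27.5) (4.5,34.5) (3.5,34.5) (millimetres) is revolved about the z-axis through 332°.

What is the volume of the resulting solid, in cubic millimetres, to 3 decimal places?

Volume = 16475.193 mm³

Profile (r,z), 6 vertices: (3,26.5) (3.5,7) (16.5,14) (18.5,27.5) (4.5,34.5) (3.5,34.5)
edge 0: (3,26.5)→(3.5,7)  cross = 3·7 − 3.5·26.5 = -71.7500; (r_i+r_j)·cross = 6.5·-71.7500 = -466.3750
edge 1: (3.5,7)→(16.5,14)  cross = 3.5·14 − 16.5·7 = -66.5000; (r_i+r_j)·cross = 20·-66.5000 = -1330.0000
edge 2: (16.5,14)→(18.5,27.5)  cross = 16.5·27.5 − 18.5·14 = 194.7500; (r_i+r_j)·cross = 35·194.7500 = 6816.2500
edge 3: (18.5,27.5)→(4.5,34.5)  cross = 18.5·34.5 − 4.5·27.5 = 514.5000; (r_i+r_j)·cross = 23·514.5000 = 11833.5000
edge 4: (4.5,34.5)→(3.5,34.5)  cross = 4.5·34.5 − 3.5·34.5 = 34.5000; (r_i+r_j)·cross = 8·34.5000 = 276.0000
edge 5: (3.5,34.5)→(3,26.5)  cross = 3.5·26.5 − 3·34.5 = -10.7500; (r_i+r_j)·cross = 6.5·-10.7500 = -69.8750
Σcross = 594.7500 → A = |Σcross|/2 = 297.3750 mm²
Σ(r_i+r_j)·cross = 17059.5000 → first moment M = |Σ|/6 = 2843.2500
R_c = M/A = 2843.2500/297.3750 = 9.5612 mm
θ = 332° = 5.794493 rad
V = θ·R_c·A = 5.794493·9.5612·297.3750 = 16475.193 mm³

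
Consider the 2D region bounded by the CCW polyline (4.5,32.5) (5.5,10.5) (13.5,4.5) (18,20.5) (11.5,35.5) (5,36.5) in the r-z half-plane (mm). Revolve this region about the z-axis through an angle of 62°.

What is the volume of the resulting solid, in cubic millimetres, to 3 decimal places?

Volume = 3337.299 mm³

Profile (r,z), 6 vertices: (4.5,32.5) (5.5,10.5) (13.5,4.5) (18,20.5) (11.5,35.5) (5,36.5)
edge 0: (4.5,32.5)→(5.5,10.5)  cross = 4.5·10.5 − 5.5·32.5 = -131.5000; (r_i+r_j)·cross = 10·-131.5000 = -1315.0000
edge 1: (5.5,10.5)→(13.5,4.5)  cross = 5.5·4.5 − 13.5·10.5 = -117.0000; (r_i+r_j)·cross = 19·-117.0000 = -2223.0000
edge 2: (13.5,4.5)→(18,20.5)  cross = 13.5·20.5 − 18·4.5 = 195.7500; (r_i+r_j)·cross = 31.5·195.7500 = 6166.1250
edge 3: (18,20.5)→(11.5,35.5)  cross = 18·35.5 − 11.5·20.5 = 403.2500; (r_i+r_j)·cross = 29.5·403.2500 = 11895.8750
edge 4: (11.5,35.5)→(5,36.5)  cross = 11.5·36.5 − 5·35.5 = 242.2500; (r_i+r_j)·cross = 16.5·242.2500 = 3997.1250
edge 5: (5,36.5)→(4.5,32.5)  cross = 5·32.5 − 4.5·36.5 = -1.7500; (r_i+r_j)·cross = 9.5·-1.7500 = -16.6250
Σcross = 591.0000 → A = |Σcross|/2 = 295.5000 mm²
Σ(r_i+r_j)·cross = 18504.5000 → first moment M = |Σ|/6 = 3084.0833
R_c = M/A = 3084.0833/295.5000 = 10.4368 mm
θ = 62° = 1.082104 rad
V = θ·R_c·A = 1.082104·10.4368·295.5000 = 3337.299 mm³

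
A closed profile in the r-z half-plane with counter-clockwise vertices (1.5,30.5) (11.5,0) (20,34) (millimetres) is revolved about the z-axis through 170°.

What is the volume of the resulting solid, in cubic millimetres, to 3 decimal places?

Volume = 9779.058 mm³

Profile (r,z), 3 vertices: (1.5,30.5) (11.5,0) (20,34)
edge 0: (1.5,30.5)→(11.5,0)  cross = 1.5·0 − 11.5·30.5 = -350.7500; (r_i+r_j)·cross = 13·-350.7500 = -4559.7500
edge 1: (11.5,0)→(20,34)  cross = 11.5·34 − 20·0 = 391.0000; (r_i+r_j)·cross = 31.5·391.0000 = 12316.5000
edge 2: (20,34)→(1.5,30.5)  cross = 20·30.5 − 1.5·34 = 559.0000; (r_i+r_j)·cross = 21.5·559.0000 = 12018.5000
Σcross = 599.2500 → A = |Σcross|/2 = 299.6250 mm²
Σ(r_i+r_j)·cross = 19775.2500 → first moment M = |Σ|/6 = 3295.8750
R_c = M/A = 3295.8750/299.6250 = 11.0000 mm
θ = 170° = 2.967060 rad
V = θ·R_c·A = 2.967060·11.0000·299.6250 = 9779.058 mm³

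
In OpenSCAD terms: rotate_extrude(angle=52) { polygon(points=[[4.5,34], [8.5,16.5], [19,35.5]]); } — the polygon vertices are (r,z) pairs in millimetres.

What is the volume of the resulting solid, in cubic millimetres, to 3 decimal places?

Volume = 1257.289 mm³

Profile (r,z), 3 vertices: (4.5,34) (8.5,16.5) (19,35.5)
edge 0: (4.5,34)→(8.5,16.5)  cross = 4.5·16.5 − 8.5·34 = -214.7500; (r_i+r_j)·cross = 13·-214.7500 = -2791.7500
edge 1: (8.5,16.5)→(19,35.5)  cross = 8.5·35.5 − 19·16.5 = -11.7500; (r_i+r_j)·cross = 27.5·-11.7500 = -323.1250
edge 2: (19,35.5)→(4.5,34)  cross = 19·34 − 4.5·35.5 = 486.2500; (r_i+r_j)·cross = 23.5·486.2500 = 11426.8750
Σcross = 259.7500 → A = |Σcross|/2 = 129.8750 mm²
Σ(r_i+r_j)·cross = 8312.0000 → first moment M = |Σ|/6 = 1385.3333
R_c = M/A = 1385.3333/129.8750 = 10.6667 mm
θ = 52° = 0.907571 rad
V = θ·R_c·A = 0.907571·10.6667·129.8750 = 1257.289 mm³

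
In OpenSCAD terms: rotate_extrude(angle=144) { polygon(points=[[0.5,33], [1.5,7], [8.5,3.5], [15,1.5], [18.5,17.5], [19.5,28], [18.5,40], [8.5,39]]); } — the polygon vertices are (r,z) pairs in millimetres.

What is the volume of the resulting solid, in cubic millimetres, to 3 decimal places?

Volume = 14919.424 mm³

Profile (r,z), 8 vertices: (0.5,33) (1.5,7) (8.5,3.5) (15,1.5) (18.5,17.5) (19.5,28) (18.5,40) (8.5,39)
edge 0: (0.5,33)→(1.5,7)  cross = 0.5·7 − 1.5·33 = -46.0000; (r_i+r_j)·cross = 2·-46.0000 = -92.0000
edge 1: (1.5,7)→(8.5,3.5)  cross = 1.5·3.5 − 8.5·7 = -54.2500; (r_i+r_j)·cross = 10·-54.2500 = -542.5000
edge 2: (8.5,3.5)→(15,1.5)  cross = 8.5·1.5 − 15·3.5 = -39.7500; (r_i+r_j)·cross = 23.5·-39.7500 = -934.1250
edge 3: (15,1.5)→(18.5,17.5)  cross = 15·17.5 − 18.5·1.5 = 234.7500; (r_i+r_j)·cross = 33.5·234.7500 = 7864.1250
edge 4: (18.5,17.5)→(19.5,28)  cross = 18.5·28 − 19.5·17.5 = 176.7500; (r_i+r_j)·cross = 38·176.7500 = 6716.5000
edge 5: (19.5,28)→(18.5,40)  cross = 19.5·40 − 18.5·28 = 262.0000; (r_i+r_j)·cross = 38·262.0000 = 9956.0000
edge 6: (18.5,40)→(8.5,39)  cross = 18.5·39 − 8.5·40 = 381.5000; (r_i+r_j)·cross = 27·381.5000 = 10300.5000
edge 7: (8.5,39)→(0.5,33)  cross = 8.5·33 − 0.5·39 = 261.0000; (r_i+r_j)·cross = 9·261.0000 = 2349.0000
Σcross = 1176.0000 → A = |Σcross|/2 = 588.0000 mm²
Σ(r_i+r_j)·cross = 35617.5000 → first moment M = |Σ|/6 = 5936.2500
R_c = M/A = 5936.2500/588.0000 = 10.0957 mm
θ = 144° = 2.513274 rad
V = θ·R_c·A = 2.513274·10.0957·588.0000 = 14919.424 mm³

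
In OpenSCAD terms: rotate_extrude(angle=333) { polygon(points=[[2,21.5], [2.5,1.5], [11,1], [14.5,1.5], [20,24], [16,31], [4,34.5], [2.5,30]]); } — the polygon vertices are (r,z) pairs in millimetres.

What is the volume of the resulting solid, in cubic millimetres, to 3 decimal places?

Profile (r,z), 8 vertices: (2,21.5) (2.5,1.5) (11,1) (14.5,1.5) (20,24) (16,31) (4,34.5) (2.5,30)
edge 0: (2,21.5)→(2.5,1.5)  cross = 2·1.5 − 2.5·21.5 = -50.7500; (r_i+r_j)·cross = 4.5·-50.7500 = -228.3750
edge 1: (2.5,1.5)→(11,1)  cross = 2.5·1 − 11·1.5 = -14.0000; (r_i+r_j)·cross = 13.5·-14.0000 = -189.0000
edge 2: (11,1)→(14.5,1.5)  cross = 11·1.5 − 14.5·1 = 2.0000; (r_i+r_j)·cross = 25.5·2.0000 = 51.0000
edge 3: (14.5,1.5)→(20,24)  cross = 14.5·24 − 20·1.5 = 318.0000; (r_i+r_j)·cross = 34.5·318.0000 = 10971.0000
edge 4: (20,24)→(16,31)  cross = 20·31 − 16·24 = 236.0000; (r_i+r_j)·cross = 36·236.0000 = 8496.0000
edge 5: (16,31)→(4,34.5)  cross = 16·34.5 − 4·31 = 428.0000; (r_i+r_j)·cross = 20·428.0000 = 8560.0000
edge 6: (4,34.5)→(2.5,30)  cross = 4·30 − 2.5·34.5 = 33.7500; (r_i+r_j)·cross = 6.5·33.7500 = 219.3750
edge 7: (2.5,30)→(2,21.5)  cross = 2.5·21.5 − 2·30 = -6.2500; (r_i+r_j)·cross = 4.5·-6.2500 = -28.1250
Σcross = 946.7500 → A = |Σcross|/2 = 473.3750 mm²
Σ(r_i+r_j)·cross = 27851.8750 → first moment M = |Σ|/6 = 4641.9792
R_c = M/A = 4641.9792/473.3750 = 9.8061 mm
θ = 333° = 5.811946 rad
V = θ·R_c·A = 5.811946·9.8061·473.3750 = 26978.934 mm³

Volume = 26978.934 mm³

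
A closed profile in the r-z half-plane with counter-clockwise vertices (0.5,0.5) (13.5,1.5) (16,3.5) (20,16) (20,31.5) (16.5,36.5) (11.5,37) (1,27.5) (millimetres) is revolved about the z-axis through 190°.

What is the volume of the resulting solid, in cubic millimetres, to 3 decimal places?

Volume = 19998.310 mm³

Profile (r,z), 8 vertices: (0.5,0.5) (13.5,1.5) (16,3.5) (20,16) (20,31.5) (16.5,36.5) (11.5,37) (1,27.5)
edge 0: (0.5,0.5)→(13.5,1.5)  cross = 0.5·1.5 − 13.5·0.5 = -6.0000; (r_i+r_j)·cross = 14·-6.0000 = -84.0000
edge 1: (13.5,1.5)→(16,3.5)  cross = 13.5·3.5 − 16·1.5 = 23.2500; (r_i+r_j)·cross = 29.5·23.2500 = 685.8750
edge 2: (16,3.5)→(20,16)  cross = 16·16 − 20·3.5 = 186.0000; (r_i+r_j)·cross = 36·186.0000 = 6696.0000
edge 3: (20,16)→(20,31.5)  cross = 20·31.5 − 20·16 = 310.0000; (r_i+r_j)·cross = 40·310.0000 = 12400.0000
edge 4: (20,31.5)→(16.5,36.5)  cross = 20·36.5 − 16.5·31.5 = 210.2500; (r_i+r_j)·cross = 36.5·210.2500 = 7674.1250
edge 5: (16.5,36.5)→(11.5,37)  cross = 16.5·37 − 11.5·36.5 = 190.7500; (r_i+r_j)·cross = 28·190.7500 = 5341.0000
edge 6: (11.5,37)→(1,27.5)  cross = 11.5·27.5 − 1·37 = 279.2500; (r_i+r_j)·cross = 12.5·279.2500 = 3490.6250
edge 7: (1,27.5)→(0.5,0.5)  cross = 1·0.5 − 0.5·27.5 = -13.2500; (r_i+r_j)·cross = 1.5·-13.2500 = -19.8750
Σcross = 1180.2500 → A = |Σcross|/2 = 590.1250 mm²
Σ(r_i+r_j)·cross = 36183.7500 → first moment M = |Σ|/6 = 6030.6250
R_c = M/A = 6030.6250/590.1250 = 10.2192 mm
θ = 190° = 3.316126 rad
V = θ·R_c·A = 3.316126·10.2192·590.1250 = 19998.310 mm³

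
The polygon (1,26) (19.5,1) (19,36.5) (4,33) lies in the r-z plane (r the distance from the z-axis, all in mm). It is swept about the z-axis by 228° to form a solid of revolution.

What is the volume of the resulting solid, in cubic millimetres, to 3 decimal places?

Profile (r,z), 4 vertices: (1,26) (19.5,1) (19,36.5) (4,33)
edge 0: (1,26)→(19.5,1)  cross = 1·1 − 19.5·26 = -506.0000; (r_i+r_j)·cross = 20.5·-506.0000 = -10373.0000
edge 1: (19.5,1)→(19,36.5)  cross = 19.5·36.5 − 19·1 = 692.7500; (r_i+r_j)·cross = 38.5·692.7500 = 26670.8750
edge 2: (19,36.5)→(4,33)  cross = 19·33 − 4·36.5 = 481.0000; (r_i+r_j)·cross = 23·481.0000 = 11063.0000
edge 3: (4,33)→(1,26)  cross = 4·26 − 1·33 = 71.0000; (r_i+r_j)·cross = 5·71.0000 = 355.0000
Σcross = 738.7500 → A = |Σcross|/2 = 369.3750 mm²
Σ(r_i+r_j)·cross = 27715.8750 → first moment M = |Σ|/6 = 4619.3125
R_c = M/A = 4619.3125/369.3750 = 12.5058 mm
θ = 228° = 3.979351 rad
V = θ·R_c·A = 3.979351·12.5058·369.3750 = 18381.864 mm³

Volume = 18381.864 mm³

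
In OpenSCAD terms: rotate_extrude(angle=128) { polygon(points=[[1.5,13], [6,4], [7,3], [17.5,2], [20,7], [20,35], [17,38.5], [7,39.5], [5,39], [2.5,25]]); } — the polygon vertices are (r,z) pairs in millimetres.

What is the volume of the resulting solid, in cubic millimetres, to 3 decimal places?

Profile (r,z), 10 vertices: (1.5,13) (6,4) (7,3) (17.5,2) (20,7) (20,35) (17,38.5) (7,39.5) (5,39) (2.5,25)
edge 0: (1.5,13)→(6,4)  cross = 1.5·4 − 6·13 = -72.0000; (r_i+r_j)·cross = 7.5·-72.0000 = -540.0000
edge 1: (6,4)→(7,3)  cross = 6·3 − 7·4 = -10.0000; (r_i+r_j)·cross = 13·-10.0000 = -130.0000
edge 2: (7,3)→(17.5,2)  cross = 7·2 − 17.5·3 = -38.5000; (r_i+r_j)·cross = 24.5·-38.5000 = -943.2500
edge 3: (17.5,2)→(20,7)  cross = 17.5·7 − 20·2 = 82.5000; (r_i+r_j)·cross = 37.5·82.5000 = 3093.7500
edge 4: (20,7)→(20,35)  cross = 20·35 − 20·7 = 560.0000; (r_i+r_j)·cross = 40·560.0000 = 22400.0000
edge 5: (20,35)→(17,38.5)  cross = 20·38.5 − 17·35 = 175.0000; (r_i+r_j)·cross = 37·175.0000 = 6475.0000
edge 6: (17,38.5)→(7,39.5)  cross = 17·39.5 − 7·38.5 = 402.0000; (r_i+r_j)·cross = 24·402.0000 = 9648.0000
edge 7: (7,39.5)→(5,39)  cross = 7·39 − 5·39.5 = 75.5000; (r_i+r_j)·cross = 12·75.5000 = 906.0000
edge 8: (5,39)→(2.5,25)  cross = 5·25 − 2.5·39 = 27.5000; (r_i+r_j)·cross = 7.5·27.5000 = 206.2500
edge 9: (2.5,25)→(1.5,13)  cross = 2.5·13 − 1.5·25 = -5.0000; (r_i+r_j)·cross = 4·-5.0000 = -20.0000
Σcross = 1197.0000 → A = |Σcross|/2 = 598.5000 mm²
Σ(r_i+r_j)·cross = 41095.7500 → first moment M = |Σ|/6 = 6849.2917
R_c = M/A = 6849.2917/598.5000 = 11.4441 mm
θ = 128° = 2.234021 rad
V = θ·R_c·A = 2.234021·11.4441·598.5000 = 15301.464 mm³

Volume = 15301.464 mm³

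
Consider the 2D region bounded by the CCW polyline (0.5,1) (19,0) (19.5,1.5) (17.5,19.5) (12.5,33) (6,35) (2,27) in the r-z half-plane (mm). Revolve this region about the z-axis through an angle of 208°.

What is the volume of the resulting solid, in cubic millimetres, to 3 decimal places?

Volume = 17531.402 mm³

Profile (r,z), 7 vertices: (0.5,1) (19,0) (19.5,1.5) (17.5,19.5) (12.5,33) (6,35) (2,27)
edge 0: (0.5,1)→(19,0)  cross = 0.5·0 − 19·1 = -19.0000; (r_i+r_j)·cross = 19.5·-19.0000 = -370.5000
edge 1: (19,0)→(19.5,1.5)  cross = 19·1.5 − 19.5·0 = 28.5000; (r_i+r_j)·cross = 38.5·28.5000 = 1097.2500
edge 2: (19.5,1.5)→(17.5,19.5)  cross = 19.5·19.5 − 17.5·1.5 = 354.0000; (r_i+r_j)·cross = 37·354.0000 = 13098.0000
edge 3: (17.5,19.5)→(12.5,33)  cross = 17.5·33 − 12.5·19.5 = 333.7500; (r_i+r_j)·cross = 30·333.7500 = 10012.5000
edge 4: (12.5,33)→(6,35)  cross = 12.5·35 − 6·33 = 239.5000; (r_i+r_j)·cross = 18.5·239.5000 = 4430.7500
edge 5: (6,35)→(2,27)  cross = 6·27 − 2·35 = 92.0000; (r_i+r_j)·cross = 8·92.0000 = 736.0000
edge 6: (2,27)→(0.5,1)  cross = 2·1 − 0.5·27 = -11.5000; (r_i+r_j)·cross = 2.5·-11.5000 = -28.7500
Σcross = 1017.2500 → A = |Σcross|/2 = 508.6250 mm²
Σ(r_i+r_j)·cross = 28975.2500 → first moment M = |Σ|/6 = 4829.2083
R_c = M/A = 4829.2083/508.6250 = 9.4946 mm
θ = 208° = 3.630285 rad
V = θ·R_c·A = 3.630285·9.4946·508.6250 = 17531.402 mm³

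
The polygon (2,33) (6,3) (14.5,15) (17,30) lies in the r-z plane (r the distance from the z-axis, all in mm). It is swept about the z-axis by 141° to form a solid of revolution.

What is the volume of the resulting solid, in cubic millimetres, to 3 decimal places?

Profile (r,z), 4 vertices: (2,33) (6,3) (14.5,15) (17,30)
edge 0: (2,33)→(6,3)  cross = 2·3 − 6·33 = -192.0000; (r_i+r_j)·cross = 8·-192.0000 = -1536.0000
edge 1: (6,3)→(14.5,15)  cross = 6·15 − 14.5·3 = 46.5000; (r_i+r_j)·cross = 20.5·46.5000 = 953.2500
edge 2: (14.5,15)→(17,30)  cross = 14.5·30 − 17·15 = 180.0000; (r_i+r_j)·cross = 31.5·180.0000 = 5670.0000
edge 3: (17,30)→(2,33)  cross = 17·33 − 2·30 = 501.0000; (r_i+r_j)·cross = 19·501.0000 = 9519.0000
Σcross = 535.5000 → A = |Σcross|/2 = 267.7500 mm²
Σ(r_i+r_j)·cross = 14606.2500 → first moment M = |Σ|/6 = 2434.3750
R_c = M/A = 2434.3750/267.7500 = 9.0920 mm
θ = 141° = 2.460914 rad
V = θ·R_c·A = 2.460914·9.0920·267.7500 = 5990.788 mm³

Volume = 5990.788 mm³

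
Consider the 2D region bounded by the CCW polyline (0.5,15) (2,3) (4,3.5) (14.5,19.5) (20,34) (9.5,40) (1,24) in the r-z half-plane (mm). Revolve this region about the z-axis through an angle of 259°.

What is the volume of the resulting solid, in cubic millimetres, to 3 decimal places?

Volume = 15072.812 mm³

Profile (r,z), 7 vertices: (0.5,15) (2,3) (4,3.5) (14.5,19.5) (20,34) (9.5,40) (1,24)
edge 0: (0.5,15)→(2,3)  cross = 0.5·3 − 2·15 = -28.5000; (r_i+r_j)·cross = 2.5·-28.5000 = -71.2500
edge 1: (2,3)→(4,3.5)  cross = 2·3.5 − 4·3 = -5.0000; (r_i+r_j)·cross = 6·-5.0000 = -30.0000
edge 2: (4,3.5)→(14.5,19.5)  cross = 4·19.5 − 14.5·3.5 = 27.2500; (r_i+r_j)·cross = 18.5·27.2500 = 504.1250
edge 3: (14.5,19.5)→(20,34)  cross = 14.5·34 − 20·19.5 = 103.0000; (r_i+r_j)·cross = 34.5·103.0000 = 3553.5000
edge 4: (20,34)→(9.5,40)  cross = 20·40 − 9.5·34 = 477.0000; (r_i+r_j)·cross = 29.5·477.0000 = 14071.5000
edge 5: (9.5,40)→(1,24)  cross = 9.5·24 − 1·40 = 188.0000; (r_i+r_j)·cross = 10.5·188.0000 = 1974.0000
edge 6: (1,24)→(0.5,15)  cross = 1·15 − 0.5·24 = 3.0000; (r_i+r_j)·cross = 1.5·3.0000 = 4.5000
Σcross = 764.7500 → A = |Σcross|/2 = 382.3750 mm²
Σ(r_i+r_j)·cross = 20006.3750 → first moment M = |Σ|/6 = 3334.3958
R_c = M/A = 3334.3958/382.3750 = 8.7202 mm
θ = 259° = 4.520403 rad
V = θ·R_c·A = 4.520403·8.7202·382.3750 = 15072.812 mm³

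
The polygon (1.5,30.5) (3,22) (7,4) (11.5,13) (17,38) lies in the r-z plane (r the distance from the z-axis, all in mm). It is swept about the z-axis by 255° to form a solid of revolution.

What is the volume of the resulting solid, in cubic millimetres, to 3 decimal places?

Profile (r,z), 5 vertices: (1.5,30.5) (3,22) (7,4) (11.5,13) (17,38)
edge 0: (1.5,30.5)→(3,22)  cross = 1.5·22 − 3·30.5 = -58.5000; (r_i+r_j)·cross = 4.5·-58.5000 = -263.2500
edge 1: (3,22)→(7,4)  cross = 3·4 − 7·22 = -142.0000; (r_i+r_j)·cross = 10·-142.0000 = -1420.0000
edge 2: (7,4)→(11.5,13)  cross = 7·13 − 11.5·4 = 45.0000; (r_i+r_j)·cross = 18.5·45.0000 = 832.5000
edge 3: (11.5,13)→(17,38)  cross = 11.5·38 − 17·13 = 216.0000; (r_i+r_j)·cross = 28.5·216.0000 = 6156.0000
edge 4: (17,38)→(1.5,30.5)  cross = 17·30.5 − 1.5·38 = 461.5000; (r_i+r_j)·cross = 18.5·461.5000 = 8537.7500
Σcross = 522.0000 → A = |Σcross|/2 = 261.0000 mm²
Σ(r_i+r_j)·cross = 13843.0000 → first moment M = |Σ|/6 = 2307.1667
R_c = M/A = 2307.1667/261.0000 = 8.8397 mm
θ = 255° = 4.450590 rad
V = θ·R_c·A = 4.450590·8.8397·261.0000 = 10268.252 mm³

Volume = 10268.252 mm³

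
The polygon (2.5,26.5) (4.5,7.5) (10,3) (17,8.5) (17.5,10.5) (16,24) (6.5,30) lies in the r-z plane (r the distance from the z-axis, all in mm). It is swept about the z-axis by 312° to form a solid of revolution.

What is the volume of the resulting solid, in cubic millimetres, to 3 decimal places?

Volume = 15389.118 mm³

Profile (r,z), 7 vertices: (2.5,26.5) (4.5,7.5) (10,3) (17,8.5) (17.5,10.5) (16,24) (6.5,30)
edge 0: (2.5,26.5)→(4.5,7.5)  cross = 2.5·7.5 − 4.5·26.5 = -100.5000; (r_i+r_j)·cross = 7·-100.5000 = -703.5000
edge 1: (4.5,7.5)→(10,3)  cross = 4.5·3 − 10·7.5 = -61.5000; (r_i+r_j)·cross = 14.5·-61.5000 = -891.7500
edge 2: (10,3)→(17,8.5)  cross = 10·8.5 − 17·3 = 34.0000; (r_i+r_j)·cross = 27·34.0000 = 918.0000
edge 3: (17,8.5)→(17.5,10.5)  cross = 17·10.5 − 17.5·8.5 = 29.7500; (r_i+r_j)·cross = 34.5·29.7500 = 1026.3750
edge 4: (17.5,10.5)→(16,24)  cross = 17.5·24 − 16·10.5 = 252.0000; (r_i+r_j)·cross = 33.5·252.0000 = 8442.0000
edge 5: (16,24)→(6.5,30)  cross = 16·30 − 6.5·24 = 324.0000; (r_i+r_j)·cross = 22.5·324.0000 = 7290.0000
edge 6: (6.5,30)→(2.5,26.5)  cross = 6.5·26.5 − 2.5·30 = 97.2500; (r_i+r_j)·cross = 9·97.2500 = 875.2500
Σcross = 575.0000 → A = |Σcross|/2 = 287.5000 mm²
Σ(r_i+r_j)·cross = 16956.3750 → first moment M = |Σ|/6 = 2826.0625
R_c = M/A = 2826.0625/287.5000 = 9.8298 mm
θ = 312° = 5.445427 rad
V = θ·R_c·A = 5.445427·9.8298·287.5000 = 15389.118 mm³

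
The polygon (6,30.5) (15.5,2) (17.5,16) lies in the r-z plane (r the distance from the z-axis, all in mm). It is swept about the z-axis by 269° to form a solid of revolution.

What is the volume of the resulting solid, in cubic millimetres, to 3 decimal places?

Volume = 5798.246 mm³

Profile (r,z), 3 vertices: (6,30.5) (15.5,2) (17.5,16)
edge 0: (6,30.5)→(15.5,2)  cross = 6·2 − 15.5·30.5 = -460.7500; (r_i+r_j)·cross = 21.5·-460.7500 = -9906.1250
edge 1: (15.5,2)→(17.5,16)  cross = 15.5·16 − 17.5·2 = 213.0000; (r_i+r_j)·cross = 33·213.0000 = 7029.0000
edge 2: (17.5,16)→(6,30.5)  cross = 17.5·30.5 − 6·16 = 437.7500; (r_i+r_j)·cross = 23.5·437.7500 = 10287.1250
Σcross = 190.0000 → A = |Σcross|/2 = 95.0000 mm²
Σ(r_i+r_j)·cross = 7410.0000 → first moment M = |Σ|/6 = 1235.0000
R_c = M/A = 1235.0000/95.0000 = 13.0000 mm
θ = 269° = 4.694936 rad
V = θ·R_c·A = 4.694936·13.0000·95.0000 = 5798.246 mm³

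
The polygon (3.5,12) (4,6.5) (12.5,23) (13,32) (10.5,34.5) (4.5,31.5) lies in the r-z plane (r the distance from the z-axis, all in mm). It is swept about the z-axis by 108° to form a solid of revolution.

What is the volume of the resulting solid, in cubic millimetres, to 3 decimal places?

Volume = 2321.558 mm³

Profile (r,z), 6 vertices: (3.5,12) (4,6.5) (12.5,23) (13,32) (10.5,34.5) (4.5,31.5)
edge 0: (3.5,12)→(4,6.5)  cross = 3.5·6.5 − 4·12 = -25.2500; (r_i+r_j)·cross = 7.5·-25.2500 = -189.3750
edge 1: (4,6.5)→(12.5,23)  cross = 4·23 − 12.5·6.5 = 10.7500; (r_i+r_j)·cross = 16.5·10.7500 = 177.3750
edge 2: (12.5,23)→(13,32)  cross = 12.5·32 − 13·23 = 101.0000; (r_i+r_j)·cross = 25.5·101.0000 = 2575.5000
edge 3: (13,32)→(10.5,34.5)  cross = 13·34.5 − 10.5·32 = 112.5000; (r_i+r_j)·cross = 23.5·112.5000 = 2643.7500
edge 4: (10.5,34.5)→(4.5,31.5)  cross = 10.5·31.5 − 4.5·34.5 = 175.5000; (r_i+r_j)·cross = 15·175.5000 = 2632.5000
edge 5: (4.5,31.5)→(3.5,12)  cross = 4.5·12 − 3.5·31.5 = -56.2500; (r_i+r_j)·cross = 8·-56.2500 = -450.0000
Σcross = 318.2500 → A = |Σcross|/2 = 159.1250 mm²
Σ(r_i+r_j)·cross = 7389.7500 → first moment M = |Σ|/6 = 1231.6250
R_c = M/A = 1231.6250/159.1250 = 7.7400 mm
θ = 108° = 1.884956 rad
V = θ·R_c·A = 1.884956·7.7400·159.1250 = 2321.558 mm³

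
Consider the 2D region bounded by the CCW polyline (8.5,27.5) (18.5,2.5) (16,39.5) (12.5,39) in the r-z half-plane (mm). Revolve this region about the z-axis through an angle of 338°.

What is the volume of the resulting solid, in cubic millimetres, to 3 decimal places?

Volume = 14391.867 mm³

Profile (r,z), 4 vertices: (8.5,27.5) (18.5,2.5) (16,39.5) (12.5,39)
edge 0: (8.5,27.5)→(18.5,2.5)  cross = 8.5·2.5 − 18.5·27.5 = -487.5000; (r_i+r_j)·cross = 27·-487.5000 = -13162.5000
edge 1: (18.5,2.5)→(16,39.5)  cross = 18.5·39.5 − 16·2.5 = 690.7500; (r_i+r_j)·cross = 34.5·690.7500 = 23830.8750
edge 2: (16,39.5)→(12.5,39)  cross = 16·39 − 12.5·39.5 = 130.2500; (r_i+r_j)·cross = 28.5·130.2500 = 3712.1250
edge 3: (12.5,39)→(8.5,27.5)  cross = 12.5·27.5 − 8.5·39 = 12.2500; (r_i+r_j)·cross = 21·12.2500 = 257.2500
Σcross = 345.7500 → A = |Σcross|/2 = 172.8750 mm²
Σ(r_i+r_j)·cross = 14637.7500 → first moment M = |Σ|/6 = 2439.6250
R_c = M/A = 2439.6250/172.8750 = 14.1121 mm
θ = 338° = 5.899213 rad
V = θ·R_c·A = 5.899213·14.1121·172.8750 = 14391.867 mm³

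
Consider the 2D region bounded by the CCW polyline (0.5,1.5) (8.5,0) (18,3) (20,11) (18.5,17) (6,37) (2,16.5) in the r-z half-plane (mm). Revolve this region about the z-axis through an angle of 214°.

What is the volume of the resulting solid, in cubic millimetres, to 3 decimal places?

Volume = 15885.208 mm³

Profile (r,z), 7 vertices: (0.5,1.5) (8.5,0) (18,3) (20,11) (18.5,17) (6,37) (2,16.5)
edge 0: (0.5,1.5)→(8.5,0)  cross = 0.5·0 − 8.5·1.5 = -12.7500; (r_i+r_j)·cross = 9·-12.7500 = -114.7500
edge 1: (8.5,0)→(18,3)  cross = 8.5·3 − 18·0 = 25.5000; (r_i+r_j)·cross = 26.5·25.5000 = 675.7500
edge 2: (18,3)→(20,11)  cross = 18·11 − 20·3 = 138.0000; (r_i+r_j)·cross = 38·138.0000 = 5244.0000
edge 3: (20,11)→(18.5,17)  cross = 20·17 − 18.5·11 = 136.5000; (r_i+r_j)·cross = 38.5·136.5000 = 5255.2500
edge 4: (18.5,17)→(6,37)  cross = 18.5·37 − 6·17 = 582.5000; (r_i+r_j)·cross = 24.5·582.5000 = 14271.2500
edge 5: (6,37)→(2,16.5)  cross = 6·16.5 − 2·37 = 25.0000; (r_i+r_j)·cross = 8·25.0000 = 200.0000
edge 6: (2,16.5)→(0.5,1.5)  cross = 2·1.5 − 0.5·16.5 = -5.2500; (r_i+r_j)·cross = 2.5·-5.2500 = -13.1250
Σcross = 889.5000 → A = |Σcross|/2 = 444.7500 mm²
Σ(r_i+r_j)·cross = 25518.3750 → first moment M = |Σ|/6 = 4253.0625
R_c = M/A = 4253.0625/444.7500 = 9.5628 mm
θ = 214° = 3.735005 rad
V = θ·R_c·A = 3.735005·9.5628·444.7500 = 15885.208 mm³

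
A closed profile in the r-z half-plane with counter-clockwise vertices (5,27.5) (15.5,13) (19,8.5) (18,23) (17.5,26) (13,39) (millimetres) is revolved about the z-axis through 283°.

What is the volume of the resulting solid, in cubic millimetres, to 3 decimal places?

Volume = 12252.506 mm³

Profile (r,z), 6 vertices: (5,27.5) (15.5,13) (19,8.5) (18,23) (17.5,26) (13,39)
edge 0: (5,27.5)→(15.5,13)  cross = 5·13 − 15.5·27.5 = -361.2500; (r_i+r_j)·cross = 20.5·-361.2500 = -7405.6250
edge 1: (15.5,13)→(19,8.5)  cross = 15.5·8.5 − 19·13 = -115.2500; (r_i+r_j)·cross = 34.5·-115.2500 = -3976.1250
edge 2: (19,8.5)→(18,23)  cross = 19·23 − 18·8.5 = 284.0000; (r_i+r_j)·cross = 37·284.0000 = 10508.0000
edge 3: (18,23)→(17.5,26)  cross = 18·26 − 17.5·23 = 65.5000; (r_i+r_j)·cross = 35.5·65.5000 = 2325.2500
edge 4: (17.5,26)→(13,39)  cross = 17.5·39 − 13·26 = 344.5000; (r_i+r_j)·cross = 30.5·344.5000 = 10507.2500
edge 5: (13,39)→(5,27.5)  cross = 13·27.5 − 5·39 = 162.5000; (r_i+r_j)·cross = 18·162.5000 = 2925.0000
Σcross = 380.0000 → A = |Σcross|/2 = 190.0000 mm²
Σ(r_i+r_j)·cross = 14883.7500 → first moment M = |Σ|/6 = 2480.6250
R_c = M/A = 2480.6250/190.0000 = 13.0559 mm
θ = 283° = 4.939282 rad
V = θ·R_c·A = 4.939282·13.0559·190.0000 = 12252.506 mm³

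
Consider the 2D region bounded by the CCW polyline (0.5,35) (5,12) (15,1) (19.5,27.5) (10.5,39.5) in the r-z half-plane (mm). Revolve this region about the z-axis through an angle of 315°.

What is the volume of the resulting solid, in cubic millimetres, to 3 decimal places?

Profile (r,z), 5 vertices: (0.5,35) (5,12) (15,1) (19.5,27.5) (10.5,39.5)
edge 0: (0.5,35)→(5,12)  cross = 0.5·12 − 5·35 = -169.0000; (r_i+r_j)·cross = 5.5·-169.0000 = -929.5000
edge 1: (5,12)→(15,1)  cross = 5·1 − 15·12 = -175.0000; (r_i+r_j)·cross = 20·-175.0000 = -3500.0000
edge 2: (15,1)→(19.5,27.5)  cross = 15·27.5 − 19.5·1 = 393.0000; (r_i+r_j)·cross = 34.5·393.0000 = 13558.5000
edge 3: (19.5,27.5)→(10.5,39.5)  cross = 19.5·39.5 − 10.5·27.5 = 481.5000; (r_i+r_j)·cross = 30·481.5000 = 14445.0000
edge 4: (10.5,39.5)→(0.5,35)  cross = 10.5·35 − 0.5·39.5 = 347.7500; (r_i+r_j)·cross = 11·347.7500 = 3825.2500
Σcross = 878.2500 → A = |Σcross|/2 = 439.1250 mm²
Σ(r_i+r_j)·cross = 27399.2500 → first moment M = |Σ|/6 = 4566.5417
R_c = M/A = 4566.5417/439.1250 = 10.3992 mm
θ = 315° = 5.497787 rad
V = θ·R_c·A = 5.497787·10.3992·439.1250 = 25105.874 mm³

Volume = 25105.874 mm³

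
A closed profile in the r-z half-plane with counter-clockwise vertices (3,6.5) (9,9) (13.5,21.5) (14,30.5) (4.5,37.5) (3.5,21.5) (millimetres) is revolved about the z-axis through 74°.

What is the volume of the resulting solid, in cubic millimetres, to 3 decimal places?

Profile (r,z), 6 vertices: (3,6.5) (9,9) (13.5,21.5) (14,30.5) (4.5,37.5) (3.5,21.5)
edge 0: (3,6.5)→(9,9)  cross = 3·9 − 9·6.5 = -31.5000; (r_i+r_j)·cross = 12·-31.5000 = -378.0000
edge 1: (9,9)→(13.5,21.5)  cross = 9·21.5 − 13.5·9 = 72.0000; (r_i+r_j)·cross = 22.5·72.0000 = 1620.0000
edge 2: (13.5,21.5)→(14,30.5)  cross = 13.5·30.5 − 14·21.5 = 110.7500; (r_i+r_j)·cross = 27.5·110.7500 = 3045.6250
edge 3: (14,30.5)→(4.5,37.5)  cross = 14·37.5 − 4.5·30.5 = 387.7500; (r_i+r_j)·cross = 18.5·387.7500 = 7173.3750
edge 4: (4.5,37.5)→(3.5,21.5)  cross = 4.5·21.5 − 3.5·37.5 = -34.5000; (r_i+r_j)·cross = 8·-34.5000 = -276.0000
edge 5: (3.5,21.5)→(3,6.5)  cross = 3.5·6.5 − 3·21.5 = -41.7500; (r_i+r_j)·cross = 6.5·-41.7500 = -271.3750
Σcross = 462.7500 → A = |Σcross|/2 = 231.3750 mm²
Σ(r_i+r_j)·cross = 10913.6250 → first moment M = |Σ|/6 = 1818.9375
R_c = M/A = 1818.9375/231.3750 = 7.8614 mm
θ = 74° = 1.291544 rad
V = θ·R_c·A = 1.291544·7.8614·231.3750 = 2349.237 mm³

Volume = 2349.237 mm³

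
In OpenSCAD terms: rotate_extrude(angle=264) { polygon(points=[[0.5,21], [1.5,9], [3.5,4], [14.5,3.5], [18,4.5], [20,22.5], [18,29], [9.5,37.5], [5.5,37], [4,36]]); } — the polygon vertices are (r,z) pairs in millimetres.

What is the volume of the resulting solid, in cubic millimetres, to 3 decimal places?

Volume = 24286.353 mm³

Profile (r,z), 10 vertices: (0.5,21) (1.5,9) (3.5,4) (14.5,3.5) (18,4.5) (20,22.5) (18,29) (9.5,37.5) (5.5,37) (4,36)
edge 0: (0.5,21)→(1.5,9)  cross = 0.5·9 − 1.5·21 = -27.0000; (r_i+r_j)·cross = 2·-27.0000 = -54.0000
edge 1: (1.5,9)→(3.5,4)  cross = 1.5·4 − 3.5·9 = -25.5000; (r_i+r_j)·cross = 5·-25.5000 = -127.5000
edge 2: (3.5,4)→(14.5,3.5)  cross = 3.5·3.5 − 14.5·4 = -45.7500; (r_i+r_j)·cross = 18·-45.7500 = -823.5000
edge 3: (14.5,3.5)→(18,4.5)  cross = 14.5·4.5 − 18·3.5 = 2.2500; (r_i+r_j)·cross = 32.5·2.2500 = 73.1250
edge 4: (18,4.5)→(20,22.5)  cross = 18·22.5 − 20·4.5 = 315.0000; (r_i+r_j)·cross = 38·315.0000 = 11970.0000
edge 5: (20,22.5)→(18,29)  cross = 20·29 − 18·22.5 = 175.0000; (r_i+r_j)·cross = 38·175.0000 = 6650.0000
edge 6: (18,29)→(9.5,37.5)  cross = 18·37.5 − 9.5·29 = 399.5000; (r_i+r_j)·cross = 27.5·399.5000 = 10986.2500
edge 7: (9.5,37.5)→(5.5,37)  cross = 9.5·37 − 5.5·37.5 = 145.2500; (r_i+r_j)·cross = 15·145.2500 = 2178.7500
edge 8: (5.5,37)→(4,36)  cross = 5.5·36 − 4·37 = 50.0000; (r_i+r_j)·cross = 9.5·50.0000 = 475.0000
edge 9: (4,36)→(0.5,21)  cross = 4·21 − 0.5·36 = 66.0000; (r_i+r_j)·cross = 4.5·66.0000 = 297.0000
Σcross = 1054.7500 → A = |Σcross|/2 = 527.3750 mm²
Σ(r_i+r_j)·cross = 31625.1250 → first moment M = |Σ|/6 = 5270.8542
R_c = M/A = 5270.8542/527.3750 = 9.9945 mm
θ = 264° = 4.607669 rad
V = θ·R_c·A = 4.607669·9.9945·527.3750 = 24286.353 mm³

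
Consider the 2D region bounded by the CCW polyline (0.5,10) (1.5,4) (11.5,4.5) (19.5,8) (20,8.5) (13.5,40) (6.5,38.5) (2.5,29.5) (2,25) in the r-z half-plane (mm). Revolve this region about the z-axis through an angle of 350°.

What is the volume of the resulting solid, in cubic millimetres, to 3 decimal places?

Volume = 29390.254 mm³

Profile (r,z), 9 vertices: (0.5,10) (1.5,4) (11.5,4.5) (19.5,8) (20,8.5) (13.5,40) (6.5,38.5) (2.5,29.5) (2,25)
edge 0: (0.5,10)→(1.5,4)  cross = 0.5·4 − 1.5·10 = -13.0000; (r_i+r_j)·cross = 2·-13.0000 = -26.0000
edge 1: (1.5,4)→(11.5,4.5)  cross = 1.5·4.5 − 11.5·4 = -39.2500; (r_i+r_j)·cross = 13·-39.2500 = -510.2500
edge 2: (11.5,4.5)→(19.5,8)  cross = 11.5·8 − 19.5·4.5 = 4.2500; (r_i+r_j)·cross = 31·4.2500 = 131.7500
edge 3: (19.5,8)→(20,8.5)  cross = 19.5·8.5 − 20·8 = 5.7500; (r_i+r_j)·cross = 39.5·5.7500 = 227.1250
edge 4: (20,8.5)→(13.5,40)  cross = 20·40 − 13.5·8.5 = 685.2500; (r_i+r_j)·cross = 33.5·685.2500 = 22955.8750
edge 5: (13.5,40)→(6.5,38.5)  cross = 13.5·38.5 − 6.5·40 = 259.7500; (r_i+r_j)·cross = 20·259.7500 = 5195.0000
edge 6: (6.5,38.5)→(2.5,29.5)  cross = 6.5·29.5 − 2.5·38.5 = 95.5000; (r_i+r_j)·cross = 9·95.5000 = 859.5000
edge 7: (2.5,29.5)→(2,25)  cross = 2.5·25 − 2·29.5 = 3.5000; (r_i+r_j)·cross = 4.5·3.5000 = 15.7500
edge 8: (2,25)→(0.5,10)  cross = 2·10 − 0.5·25 = 7.5000; (r_i+r_j)·cross = 2.5·7.5000 = 18.7500
Σcross = 1009.2500 → A = |Σcross|/2 = 504.6250 mm²
Σ(r_i+r_j)·cross = 28867.5000 → first moment M = |Σ|/6 = 4811.2500
R_c = M/A = 4811.2500/504.6250 = 9.5343 mm
θ = 350° = 6.108652 rad
V = θ·R_c·A = 6.108652·9.5343·504.6250 = 29390.254 mm³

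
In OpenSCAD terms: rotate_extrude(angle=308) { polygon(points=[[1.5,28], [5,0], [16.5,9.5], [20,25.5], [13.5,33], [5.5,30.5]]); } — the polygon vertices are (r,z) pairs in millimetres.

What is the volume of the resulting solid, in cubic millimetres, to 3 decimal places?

Profile (r,z), 6 vertices: (1.5,28) (5,0) (16.5,9.5) (20,25.5) (13.5,33) (5.5,30.5)
edge 0: (1.5,28)→(5,0)  cross = 1.5·0 − 5·28 = -140.0000; (r_i+r_j)·cross = 6.5·-140.0000 = -910.0000
edge 1: (5,0)→(16.5,9.5)  cross = 5·9.5 − 16.5·0 = 47.5000; (r_i+r_j)·cross = 21.5·47.5000 = 1021.2500
edge 2: (16.5,9.5)→(20,25.5)  cross = 16.5·25.5 − 20·9.5 = 230.7500; (r_i+r_j)·cross = 36.5·230.7500 = 8422.3750
edge 3: (20,25.5)→(13.5,33)  cross = 20·33 − 13.5·25.5 = 315.7500; (r_i+r_j)·cross = 33.5·315.7500 = 10577.6250
edge 4: (13.5,33)→(5.5,30.5)  cross = 13.5·30.5 − 5.5·33 = 230.2500; (r_i+r_j)·cross = 19·230.2500 = 4374.7500
edge 5: (5.5,30.5)→(1.5,28)  cross = 5.5·28 − 1.5·30.5 = 108.2500; (r_i+r_j)·cross = 7·108.2500 = 757.7500
Σcross = 792.5000 → A = |Σcross|/2 = 396.2500 mm²
Σ(r_i+r_j)·cross = 24243.7500 → first moment M = |Σ|/6 = 4040.6250
R_c = M/A = 4040.6250/396.2500 = 10.1972 mm
θ = 308° = 5.375614 rad
V = θ·R_c·A = 5.375614·10.1972·396.2500 = 21720.841 mm³

Volume = 21720.841 mm³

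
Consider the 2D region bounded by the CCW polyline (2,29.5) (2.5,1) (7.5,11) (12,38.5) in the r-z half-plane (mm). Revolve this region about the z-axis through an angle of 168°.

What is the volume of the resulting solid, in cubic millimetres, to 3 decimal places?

Volume = 3328.849 mm³

Profile (r,z), 4 vertices: (2,29.5) (2.5,1) (7.5,11) (12,38.5)
edge 0: (2,29.5)→(2.5,1)  cross = 2·1 − 2.5·29.5 = -71.7500; (r_i+r_j)·cross = 4.5·-71.7500 = -322.8750
edge 1: (2.5,1)→(7.5,11)  cross = 2.5·11 − 7.5·1 = 20.0000; (r_i+r_j)·cross = 10·20.0000 = 200.0000
edge 2: (7.5,11)→(12,38.5)  cross = 7.5·38.5 − 12·11 = 156.7500; (r_i+r_j)·cross = 19.5·156.7500 = 3056.6250
edge 3: (12,38.5)→(2,29.5)  cross = 12·29.5 − 2·38.5 = 277.0000; (r_i+r_j)·cross = 14·277.0000 = 3878.0000
Σcross = 382.0000 → A = |Σcross|/2 = 191.0000 mm²
Σ(r_i+r_j)·cross = 6811.7500 → first moment M = |Σ|/6 = 1135.2917
R_c = M/A = 1135.2917/191.0000 = 5.9439 mm
θ = 168° = 2.932153 rad
V = θ·R_c·A = 2.932153·5.9439·191.0000 = 3328.849 mm³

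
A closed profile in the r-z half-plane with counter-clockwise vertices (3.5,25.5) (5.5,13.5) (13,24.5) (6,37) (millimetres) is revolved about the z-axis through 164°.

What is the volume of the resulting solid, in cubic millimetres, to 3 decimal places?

Profile (r,z), 4 vertices: (3.5,25.5) (5.5,13.5) (13,24.5) (6,37)
edge 0: (3.5,25.5)→(5.5,13.5)  cross = 3.5·13.5 − 5.5·25.5 = -93.0000; (r_i+r_j)·cross = 9·-93.0000 = -837.0000
edge 1: (5.5,13.5)→(13,24.5)  cross = 5.5·24.5 − 13·13.5 = -40.7500; (r_i+r_j)·cross = 18.5·-40.7500 = -753.8750
edge 2: (13,24.5)→(6,37)  cross = 13·37 − 6·24.5 = 334.0000; (r_i+r_j)·cross = 19·334.0000 = 6346.0000
edge 3: (6,37)→(3.5,25.5)  cross = 6·25.5 − 3.5·37 = 23.5000; (r_i+r_j)·cross = 9.5·23.5000 = 223.2500
Σcross = 223.7500 → A = |Σcross|/2 = 111.8750 mm²
Σ(r_i+r_j)·cross = 4978.3750 → first moment M = |Σ|/6 = 829.7292
R_c = M/A = 829.7292/111.8750 = 7.4166 mm
θ = 164° = 2.862340 rad
V = θ·R_c·A = 2.862340·7.4166·111.8750 = 2374.967 mm³

Volume = 2374.967 mm³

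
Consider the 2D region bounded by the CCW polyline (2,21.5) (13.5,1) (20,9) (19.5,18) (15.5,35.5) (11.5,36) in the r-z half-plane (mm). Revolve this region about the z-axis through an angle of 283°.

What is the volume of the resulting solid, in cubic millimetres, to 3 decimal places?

Volume = 22303.327 mm³

Profile (r,z), 6 vertices: (2,21.5) (13.5,1) (20,9) (19.5,18) (15.5,35.5) (11.5,36)
edge 0: (2,21.5)→(13.5,1)  cross = 2·1 − 13.5·21.5 = -288.2500; (r_i+r_j)·cross = 15.5·-288.2500 = -4467.8750
edge 1: (13.5,1)→(20,9)  cross = 13.5·9 − 20·1 = 101.5000; (r_i+r_j)·cross = 33.5·101.5000 = 3400.2500
edge 2: (20,9)→(19.5,18)  cross = 20·18 − 19.5·9 = 184.5000; (r_i+r_j)·cross = 39.5·184.5000 = 7287.7500
edge 3: (19.5,18)→(15.5,35.5)  cross = 19.5·35.5 − 15.5·18 = 413.2500; (r_i+r_j)·cross = 35·413.2500 = 14463.7500
edge 4: (15.5,35.5)→(11.5,36)  cross = 15.5·36 − 11.5·35.5 = 149.7500; (r_i+r_j)·cross = 27·149.7500 = 4043.2500
edge 5: (11.5,36)→(2,21.5)  cross = 11.5·21.5 − 2·36 = 175.2500; (r_i+r_j)·cross = 13.5·175.2500 = 2365.8750
Σcross = 736.0000 → A = |Σcross|/2 = 368.0000 mm²
Σ(r_i+r_j)·cross = 27093.0000 → first moment M = |Σ|/6 = 4515.5000
R_c = M/A = 4515.5000/368.0000 = 12.2704 mm
θ = 283° = 4.939282 rad
V = θ·R_c·A = 4.939282·12.2704·368.0000 = 22303.327 mm³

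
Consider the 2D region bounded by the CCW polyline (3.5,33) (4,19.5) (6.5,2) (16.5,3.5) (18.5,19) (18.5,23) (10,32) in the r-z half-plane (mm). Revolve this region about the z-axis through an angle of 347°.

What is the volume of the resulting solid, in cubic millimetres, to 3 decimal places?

Profile (r,z), 7 vertices: (3.5,33) (4,19.5) (6.5,2) (16.5,3.5) (18.5,19) (18.5,23) (10,32)
edge 0: (3.5,33)→(4,19.5)  cross = 3.5·19.5 − 4·33 = -63.7500; (r_i+r_j)·cross = 7.5·-63.7500 = -478.1250
edge 1: (4,19.5)→(6.5,2)  cross = 4·2 − 6.5·19.5 = -118.7500; (r_i+r_j)·cross = 10.5·-118.7500 = -1246.8750
edge 2: (6.5,2)→(16.5,3.5)  cross = 6.5·3.5 − 16.5·2 = -10.2500; (r_i+r_j)·cross = 23·-10.2500 = -235.7500
edge 3: (16.5,3.5)→(18.5,19)  cross = 16.5·19 − 18.5·3.5 = 248.7500; (r_i+r_j)·cross = 35·248.7500 = 8706.2500
edge 4: (18.5,19)→(18.5,23)  cross = 18.5·23 − 18.5·19 = 74.0000; (r_i+r_j)·cross = 37·74.0000 = 2738.0000
edge 5: (18.5,23)→(10,32)  cross = 18.5·32 − 10·23 = 362.0000; (r_i+r_j)·cross = 28.5·362.0000 = 10317.0000
edge 6: (10,32)→(3.5,33)  cross = 10·33 − 3.5·32 = 218.0000; (r_i+r_j)·cross = 13.5·218.0000 = 2943.0000
Σcross = 710.0000 → A = |Σcross|/2 = 355.0000 mm²
Σ(r_i+r_j)·cross = 22743.5000 → first moment M = |Σ|/6 = 3790.5833
R_c = M/A = 3790.5833/355.0000 = 10.6777 mm
θ = 347° = 6.056293 rad
V = θ·R_c·A = 6.056293·10.6777·355.0000 = 22956.881 mm³

Volume = 22956.881 mm³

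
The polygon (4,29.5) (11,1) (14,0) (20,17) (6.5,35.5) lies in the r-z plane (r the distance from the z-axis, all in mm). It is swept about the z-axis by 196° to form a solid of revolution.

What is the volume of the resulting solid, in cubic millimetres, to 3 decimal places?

Volume = 11028.592 mm³

Profile (r,z), 5 vertices: (4,29.5) (11,1) (14,0) (20,17) (6.5,35.5)
edge 0: (4,29.5)→(11,1)  cross = 4·1 − 11·29.5 = -320.5000; (r_i+r_j)·cross = 15·-320.5000 = -4807.5000
edge 1: (11,1)→(14,0)  cross = 11·0 − 14·1 = -14.0000; (r_i+r_j)·cross = 25·-14.0000 = -350.0000
edge 2: (14,0)→(20,17)  cross = 14·17 − 20·0 = 238.0000; (r_i+r_j)·cross = 34·238.0000 = 8092.0000
edge 3: (20,17)→(6.5,35.5)  cross = 20·35.5 − 6.5·17 = 599.5000; (r_i+r_j)·cross = 26.5·599.5000 = 15886.7500
edge 4: (6.5,35.5)→(4,29.5)  cross = 6.5·29.5 − 4·35.5 = 49.7500; (r_i+r_j)·cross = 10.5·49.7500 = 522.3750
Σcross = 552.7500 → A = |Σcross|/2 = 276.3750 mm²
Σ(r_i+r_j)·cross = 19343.6250 → first moment M = |Σ|/6 = 3223.9375
R_c = M/A = 3223.9375/276.3750 = 11.6651 mm
θ = 196° = 3.420845 rad
V = θ·R_c·A = 3.420845·11.6651·276.3750 = 11028.592 mm³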